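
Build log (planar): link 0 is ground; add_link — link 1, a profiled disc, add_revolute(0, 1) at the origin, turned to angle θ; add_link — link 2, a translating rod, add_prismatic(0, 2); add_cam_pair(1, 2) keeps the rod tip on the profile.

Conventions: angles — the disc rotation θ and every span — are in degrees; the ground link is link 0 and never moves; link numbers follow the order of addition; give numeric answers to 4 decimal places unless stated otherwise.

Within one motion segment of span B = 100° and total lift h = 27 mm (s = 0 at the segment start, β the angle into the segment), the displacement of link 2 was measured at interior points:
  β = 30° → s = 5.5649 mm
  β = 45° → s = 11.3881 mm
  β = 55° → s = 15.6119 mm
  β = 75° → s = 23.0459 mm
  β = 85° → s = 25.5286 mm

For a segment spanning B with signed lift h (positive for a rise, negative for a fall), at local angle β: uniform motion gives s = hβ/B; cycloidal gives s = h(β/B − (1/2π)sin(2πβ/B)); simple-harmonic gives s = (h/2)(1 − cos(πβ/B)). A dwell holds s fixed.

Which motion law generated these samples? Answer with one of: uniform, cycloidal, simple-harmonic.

candidates at β/B = r: uniform s = h·r (linear in β); cycloidal s = h·(r − sin(2πr)/(2π)); simple-harmonic s = (h/2)(1 − cos(πr))
β=30°: printed 5.5649 | uniform 8.1000, cycloidal 4.0131, simple-harmonic 5.5649
β=45°: printed 11.3881 | uniform 12.1500, cycloidal 10.8221, simple-harmonic 11.3881
β=55°: printed 15.6119 | uniform 14.8500, cycloidal 16.1779, simple-harmonic 15.6119
β=75°: printed 23.0459 | uniform 20.2500, cycloidal 24.5472, simple-harmonic 23.0459
β=85°: printed 25.5286 | uniform 22.9500, cycloidal 26.4265, simple-harmonic 25.5286
only one law matches every sample → simple-harmonic

simple-harmonic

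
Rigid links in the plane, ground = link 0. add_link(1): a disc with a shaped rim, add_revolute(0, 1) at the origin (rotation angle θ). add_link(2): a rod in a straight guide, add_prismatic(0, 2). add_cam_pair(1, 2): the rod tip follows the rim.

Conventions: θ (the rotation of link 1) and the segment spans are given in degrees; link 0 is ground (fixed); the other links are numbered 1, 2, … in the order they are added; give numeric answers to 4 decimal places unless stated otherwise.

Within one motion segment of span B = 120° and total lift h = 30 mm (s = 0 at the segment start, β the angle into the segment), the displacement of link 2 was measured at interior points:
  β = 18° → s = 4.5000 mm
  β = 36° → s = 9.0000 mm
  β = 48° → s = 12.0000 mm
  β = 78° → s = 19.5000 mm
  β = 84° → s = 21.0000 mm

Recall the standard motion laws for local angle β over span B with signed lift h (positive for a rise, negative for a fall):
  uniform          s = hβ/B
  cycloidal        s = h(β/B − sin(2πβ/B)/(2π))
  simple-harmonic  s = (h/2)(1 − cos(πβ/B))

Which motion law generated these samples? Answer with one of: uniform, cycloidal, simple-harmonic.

candidates at β/B = r: uniform s = h·r (linear in β); cycloidal s = h·(r − sin(2πr)/(2π)); simple-harmonic s = (h/2)(1 − cos(πr))
β=18°: printed 4.5000 | uniform 4.5000, cycloidal 0.6372, simple-harmonic 1.6349
β=36°: printed 9.0000 | uniform 9.0000, cycloidal 4.4590, simple-harmonic 6.1832
β=48°: printed 12.0000 | uniform 12.0000, cycloidal 9.1935, simple-harmonic 10.3647
β=78°: printed 19.5000 | uniform 19.5000, cycloidal 23.3628, simple-harmonic 21.8099
β=84°: printed 21.0000 | uniform 21.0000, cycloidal 25.5410, simple-harmonic 23.8168
only one law matches every sample → uniform

uniform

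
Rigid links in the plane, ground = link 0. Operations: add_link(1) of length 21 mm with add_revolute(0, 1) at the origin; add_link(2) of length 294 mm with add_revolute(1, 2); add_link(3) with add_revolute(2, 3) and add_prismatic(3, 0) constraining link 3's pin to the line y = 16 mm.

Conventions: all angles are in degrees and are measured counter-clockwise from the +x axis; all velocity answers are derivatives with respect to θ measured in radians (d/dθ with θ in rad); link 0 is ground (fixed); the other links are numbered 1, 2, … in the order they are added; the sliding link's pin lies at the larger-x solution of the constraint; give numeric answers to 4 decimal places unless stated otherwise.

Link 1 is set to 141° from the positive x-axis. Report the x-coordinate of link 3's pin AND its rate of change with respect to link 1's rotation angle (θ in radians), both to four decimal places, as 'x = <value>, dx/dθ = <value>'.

geometry: r = 21 mm, L = 294 mm, e = 16 mm
crank pin P = (r cos θ, r sin θ) = (-16.320065, 13.215728)
h = r sin θ − e = 13.215728 − 16 = -2.784272
x = r cos θ + √(L² − h²) = -16.320065 + 293.986816 = 277.666751
dx/dθ = −r sin θ − h·r cos θ/√(L² − h²) (θ in radians; h = -2.784272) = -13.370291

x = 277.6668, dx/dθ = -13.3703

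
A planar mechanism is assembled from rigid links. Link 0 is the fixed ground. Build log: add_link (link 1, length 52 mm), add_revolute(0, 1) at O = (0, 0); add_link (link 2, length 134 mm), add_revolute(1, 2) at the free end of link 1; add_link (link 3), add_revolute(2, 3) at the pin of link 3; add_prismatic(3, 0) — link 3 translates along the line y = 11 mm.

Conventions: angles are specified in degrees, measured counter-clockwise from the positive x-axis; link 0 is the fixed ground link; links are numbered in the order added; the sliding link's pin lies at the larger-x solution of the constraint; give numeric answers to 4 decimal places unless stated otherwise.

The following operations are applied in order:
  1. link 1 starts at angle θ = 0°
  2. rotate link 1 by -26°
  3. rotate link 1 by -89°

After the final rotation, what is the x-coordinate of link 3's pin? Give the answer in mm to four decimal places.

geometry: r = 52 mm, L = 134 mm, e = 11 mm; θ starts at 0°
rotate link 1 by -26°: θ ← 0° -26° = -26°
rotate link 1 by -89°: θ ← -26° -89° = -115°
crank pin P = (r cos θ, r sin θ) = (-21.976150, -47.128005)
h = r sin θ − e = -47.128005 − 11 = -58.128005
x = r cos θ + √(L² − h²) = -21.976150 + 120.735807 = 98.759657

98.7597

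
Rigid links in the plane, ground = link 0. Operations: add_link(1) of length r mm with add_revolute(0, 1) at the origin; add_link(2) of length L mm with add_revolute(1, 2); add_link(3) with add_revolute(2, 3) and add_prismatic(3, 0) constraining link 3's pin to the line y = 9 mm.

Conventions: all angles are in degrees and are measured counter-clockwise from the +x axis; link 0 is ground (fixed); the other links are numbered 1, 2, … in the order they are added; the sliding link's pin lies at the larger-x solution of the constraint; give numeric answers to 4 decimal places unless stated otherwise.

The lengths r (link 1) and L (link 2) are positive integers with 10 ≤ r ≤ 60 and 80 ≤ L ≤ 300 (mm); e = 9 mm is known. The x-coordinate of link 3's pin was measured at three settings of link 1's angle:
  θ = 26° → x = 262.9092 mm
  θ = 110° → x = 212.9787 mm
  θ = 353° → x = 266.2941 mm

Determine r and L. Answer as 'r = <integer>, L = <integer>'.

constraint per measurement: (x − r cos θ)² + (r sin θ − e)² = L²
subtracting the θ₁ and θ₂ equations cancels the r² and L² terms:
r = (x₁² − x₂²) / (2[(x₁cos θ₁ + e sin θ₁) − (x₂cos θ₂ + e sin θ₂)]) = 39.0000 → r = 39
L² = (x₁ − r cos θ₁)² + (r sin θ₁ − e)² = 51984.0155 → L = 228.0000 → L = 228
check at θ₃=353°: x = 266.2941 (printed 266.2941) ✓

r = 39, L = 228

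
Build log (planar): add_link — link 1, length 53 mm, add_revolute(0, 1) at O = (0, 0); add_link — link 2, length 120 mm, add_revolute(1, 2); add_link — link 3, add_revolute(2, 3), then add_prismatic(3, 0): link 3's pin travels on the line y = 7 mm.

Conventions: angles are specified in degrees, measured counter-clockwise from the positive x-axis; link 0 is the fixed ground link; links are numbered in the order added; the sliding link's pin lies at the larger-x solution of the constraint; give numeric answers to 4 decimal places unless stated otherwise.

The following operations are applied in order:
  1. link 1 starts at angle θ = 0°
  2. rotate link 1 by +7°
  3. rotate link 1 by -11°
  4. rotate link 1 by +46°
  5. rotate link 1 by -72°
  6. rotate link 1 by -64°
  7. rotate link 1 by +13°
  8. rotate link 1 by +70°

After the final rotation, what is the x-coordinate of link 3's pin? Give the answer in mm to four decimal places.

geometry: r = 53 mm, L = 120 mm, e = 7 mm; θ starts at 0°
rotate link 1 by +7°: θ ← 0° +7° = 7°
rotate link 1 by -11°: θ ← 7° -11° = -4°
rotate link 1 by +46°: θ ← -4° +46° = 42°
rotate link 1 by -72°: θ ← 42° -72° = -30°
rotate link 1 by -64°: θ ← -30° -64° = -94°
rotate link 1 by +13°: θ ← -94° +13° = -81°
rotate link 1 by +70°: θ ← -81° +70° = -11°
crank pin P = (r cos θ, r sin θ) = (52.026241, -10.112877)
h = r sin θ − e = -10.112877 − 7 = -17.112877
x = r cos θ + √(L² − h²) = 52.026241 + 118.773522 = 170.799762

170.7998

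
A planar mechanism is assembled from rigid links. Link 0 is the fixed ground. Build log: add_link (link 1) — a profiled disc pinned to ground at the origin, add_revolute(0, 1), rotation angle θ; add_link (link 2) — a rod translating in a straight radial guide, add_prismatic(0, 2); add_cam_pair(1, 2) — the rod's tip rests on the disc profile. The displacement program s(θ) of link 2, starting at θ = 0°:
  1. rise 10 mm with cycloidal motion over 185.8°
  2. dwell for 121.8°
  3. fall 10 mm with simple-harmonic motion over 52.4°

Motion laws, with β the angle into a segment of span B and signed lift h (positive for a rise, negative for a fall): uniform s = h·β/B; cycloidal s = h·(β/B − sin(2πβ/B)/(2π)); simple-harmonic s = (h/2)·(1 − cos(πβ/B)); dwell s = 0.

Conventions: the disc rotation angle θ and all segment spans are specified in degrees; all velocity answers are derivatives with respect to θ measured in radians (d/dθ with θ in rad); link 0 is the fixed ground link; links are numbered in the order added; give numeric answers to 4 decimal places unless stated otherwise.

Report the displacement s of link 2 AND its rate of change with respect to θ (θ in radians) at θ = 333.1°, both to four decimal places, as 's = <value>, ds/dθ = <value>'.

seg 1 [0°–185.8°] cycloidal, h=10: full span → s += 10 → s = 10.0000
seg 2 [185.8°–307.6°] dwell: s stays 10.0000
seg 3 [307.6°–360°] simple-harmonic, h=-10: θ=333.1° here. β=25.5, B=52.4. -10/2·(1 − cos(π·0.4866)) = -4.7902 → s = 5.2098
velocity in seg [307.6°–360°] (simple-harmonic), θ in radians: β = 25.5° = 0.4451 rad, B = 52.4° = 0.9146 rad; ds/dθ = (πh/(2B)) sin(πβ/B) = (π·(-10)/(2·0.9146)) sin(π·0.4866) = -17.160449 mm/rad

s = 5.2098, ds/dθ = -17.1604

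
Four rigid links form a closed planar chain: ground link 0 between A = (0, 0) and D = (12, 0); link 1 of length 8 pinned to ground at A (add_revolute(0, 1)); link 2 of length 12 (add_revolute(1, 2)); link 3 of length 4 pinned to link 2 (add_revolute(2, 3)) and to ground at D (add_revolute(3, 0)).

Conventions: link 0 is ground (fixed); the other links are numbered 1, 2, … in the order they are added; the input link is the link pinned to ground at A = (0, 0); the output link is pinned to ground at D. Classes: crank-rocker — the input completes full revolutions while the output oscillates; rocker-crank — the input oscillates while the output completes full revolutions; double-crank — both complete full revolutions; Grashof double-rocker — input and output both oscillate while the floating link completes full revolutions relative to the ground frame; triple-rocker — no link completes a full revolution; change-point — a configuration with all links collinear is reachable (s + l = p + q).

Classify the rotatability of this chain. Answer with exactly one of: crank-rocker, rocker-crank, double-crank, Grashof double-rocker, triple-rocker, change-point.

lengths: ground=12, input=8, coupler=12, output=4
sorted: s=4 (shortest), l=12 (longest), p+q=20
s + l = 16 vs p + q = 20
s + l < p + q (Grashof) with shortest = output link → rocker-crank

rocker-crank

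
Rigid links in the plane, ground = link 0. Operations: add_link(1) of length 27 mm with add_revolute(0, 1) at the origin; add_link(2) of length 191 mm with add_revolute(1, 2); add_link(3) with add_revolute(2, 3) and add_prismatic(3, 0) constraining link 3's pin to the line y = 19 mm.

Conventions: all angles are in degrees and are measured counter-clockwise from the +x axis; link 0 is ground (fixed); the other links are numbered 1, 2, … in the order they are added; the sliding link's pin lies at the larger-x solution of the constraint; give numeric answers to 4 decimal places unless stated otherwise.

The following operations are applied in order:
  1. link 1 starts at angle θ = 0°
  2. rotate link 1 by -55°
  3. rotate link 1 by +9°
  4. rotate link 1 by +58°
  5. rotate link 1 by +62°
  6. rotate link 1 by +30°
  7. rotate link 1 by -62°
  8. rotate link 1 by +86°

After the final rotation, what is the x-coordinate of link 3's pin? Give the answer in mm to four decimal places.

geometry: r = 27 mm, L = 191 mm, e = 19 mm; θ starts at 0°
rotate link 1 by -55°: θ ← 0° -55° = -55°
rotate link 1 by +9°: θ ← -55° +9° = -46°
rotate link 1 by +58°: θ ← -46° +58° = 12°
rotate link 1 by +62°: θ ← 12° +62° = 74°
rotate link 1 by +30°: θ ← 74° +30° = 104°
rotate link 1 by -62°: θ ← 104° -62° = 42°
rotate link 1 by +86°: θ ← 42° +86° = 128°
crank pin P = (r cos θ, r sin θ) = (-16.622860, 21.276290)
h = r sin θ − e = 21.276290 − 19 = 2.276290
x = r cos θ + √(L² − h²) = -16.622860 + 190.986435 = 174.363576

174.3636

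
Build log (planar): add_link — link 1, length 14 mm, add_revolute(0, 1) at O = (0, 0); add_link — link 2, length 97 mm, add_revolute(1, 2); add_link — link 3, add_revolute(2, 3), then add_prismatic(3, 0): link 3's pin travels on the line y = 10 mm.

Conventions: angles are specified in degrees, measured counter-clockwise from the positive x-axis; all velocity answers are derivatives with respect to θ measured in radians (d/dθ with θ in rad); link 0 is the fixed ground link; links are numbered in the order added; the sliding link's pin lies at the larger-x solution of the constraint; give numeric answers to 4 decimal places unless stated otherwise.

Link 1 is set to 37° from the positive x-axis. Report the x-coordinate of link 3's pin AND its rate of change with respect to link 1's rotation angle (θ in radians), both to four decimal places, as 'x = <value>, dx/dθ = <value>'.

geometry: r = 14 mm, L = 97 mm, e = 10 mm
crank pin P = (r cos θ, r sin θ) = (11.180897, 8.425410)
h = r sin θ − e = 8.425410 − 10 = -1.574590
x = r cos θ + √(L² − h²) = 11.180897 + 96.987219 = 108.168116
dx/dθ = −r sin θ − h·r cos θ/√(L² − h²) (θ in radians; h = -1.574590) = -8.243888

x = 108.1681, dx/dθ = -8.2439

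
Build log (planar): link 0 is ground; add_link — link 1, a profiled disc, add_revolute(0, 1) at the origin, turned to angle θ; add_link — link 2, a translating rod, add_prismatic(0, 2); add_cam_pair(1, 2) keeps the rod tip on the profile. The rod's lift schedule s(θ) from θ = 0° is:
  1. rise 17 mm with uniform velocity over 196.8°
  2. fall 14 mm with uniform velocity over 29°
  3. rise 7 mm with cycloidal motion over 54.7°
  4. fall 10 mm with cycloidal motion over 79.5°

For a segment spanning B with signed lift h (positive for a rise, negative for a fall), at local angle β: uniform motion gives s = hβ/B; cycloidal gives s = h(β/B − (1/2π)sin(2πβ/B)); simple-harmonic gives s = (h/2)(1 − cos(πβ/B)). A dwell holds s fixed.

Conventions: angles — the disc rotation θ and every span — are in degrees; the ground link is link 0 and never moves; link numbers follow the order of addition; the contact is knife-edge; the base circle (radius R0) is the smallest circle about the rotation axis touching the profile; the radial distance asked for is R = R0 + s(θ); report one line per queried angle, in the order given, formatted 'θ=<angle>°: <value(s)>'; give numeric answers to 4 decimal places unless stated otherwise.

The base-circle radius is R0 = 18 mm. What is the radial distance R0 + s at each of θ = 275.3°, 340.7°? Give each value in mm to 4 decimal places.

seg 1 [0°–196.8°] uniform, h=17: full span → s += 17 → s = 17.0000
seg 2 [196.8°–225.8°] uniform, h=-14: full span → s += -14 → s = 3.0000
seg 3 [225.8°–280.5°] cycloidal, h=7: θ=275.3° here. β=49.5, B=54.7. 7·(0.9049 − sin(2π·0.9049)/(2π)) = 6.9611 → s = 9.9611
seg 3 [225.8°–280.5°] cycloidal, h=7: full span → s += 7 → s = 10.0000
seg 4 [280.5°–360°] cycloidal, h=-10: θ=340.7° here. β=60.2, B=79.5. -10·(0.7572 − sin(2π·0.7572)/(2π)) = -9.1622 → s = 0.8378
θ=275.3°: R = R0 + s = 18 + 9.9611 = 27.9611
θ=340.7°: R = R0 + s = 18 + 0.8378 = 18.8378

θ=275.3°: 27.9611
θ=340.7°: 18.8378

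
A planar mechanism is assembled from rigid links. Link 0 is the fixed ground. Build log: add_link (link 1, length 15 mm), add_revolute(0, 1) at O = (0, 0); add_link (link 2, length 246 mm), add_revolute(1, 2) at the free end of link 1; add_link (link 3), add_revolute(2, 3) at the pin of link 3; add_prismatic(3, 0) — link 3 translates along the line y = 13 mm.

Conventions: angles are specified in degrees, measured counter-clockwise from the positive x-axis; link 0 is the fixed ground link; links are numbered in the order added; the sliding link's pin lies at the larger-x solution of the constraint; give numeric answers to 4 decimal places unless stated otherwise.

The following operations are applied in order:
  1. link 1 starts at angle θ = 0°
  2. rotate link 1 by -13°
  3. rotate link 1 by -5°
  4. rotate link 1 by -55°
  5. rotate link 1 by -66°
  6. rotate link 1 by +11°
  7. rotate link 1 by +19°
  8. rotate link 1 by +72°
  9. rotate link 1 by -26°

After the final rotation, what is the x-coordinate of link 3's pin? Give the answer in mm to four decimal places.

geometry: r = 15 mm, L = 246 mm, e = 13 mm; θ starts at 0°
rotate link 1 by -13°: θ ← 0° -13° = -13°
rotate link 1 by -5°: θ ← -13° -5° = -18°
rotate link 1 by -55°: θ ← -18° -55° = -73°
rotate link 1 by -66°: θ ← -73° -66° = -139°
rotate link 1 by +11°: θ ← -139° +11° = -128°
rotate link 1 by +19°: θ ← -128° +19° = -109°
rotate link 1 by +72°: θ ← -109° +72° = -37°
rotate link 1 by -26°: θ ← -37° -26° = -63°
crank pin P = (r cos θ, r sin θ) = (6.809857, -13.365098)
h = r sin θ − e = -13.365098 − 13 = -26.365098
x = r cos θ + √(L² − h²) = 6.809857 + 244.583077 = 251.392935

251.3929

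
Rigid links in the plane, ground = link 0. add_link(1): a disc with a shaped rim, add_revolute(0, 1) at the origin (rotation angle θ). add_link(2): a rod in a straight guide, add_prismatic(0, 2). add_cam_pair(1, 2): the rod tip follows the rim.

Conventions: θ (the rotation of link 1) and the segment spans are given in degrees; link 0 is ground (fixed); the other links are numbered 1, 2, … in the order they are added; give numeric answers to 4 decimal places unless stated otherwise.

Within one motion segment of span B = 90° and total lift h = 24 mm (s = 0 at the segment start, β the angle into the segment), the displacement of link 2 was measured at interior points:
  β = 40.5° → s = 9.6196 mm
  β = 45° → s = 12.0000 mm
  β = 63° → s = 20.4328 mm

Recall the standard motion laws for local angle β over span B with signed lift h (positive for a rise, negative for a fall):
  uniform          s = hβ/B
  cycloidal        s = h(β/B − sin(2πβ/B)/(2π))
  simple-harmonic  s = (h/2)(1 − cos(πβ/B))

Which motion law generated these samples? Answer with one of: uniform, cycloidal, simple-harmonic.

candidates at β/B = r: uniform s = h·r (linear in β); cycloidal s = h·(r − sin(2πr)/(2π)); simple-harmonic s = (h/2)(1 − cos(πr))
β=40.5°: printed 9.6196 | uniform 10.8000, cycloidal 9.6196, simple-harmonic 10.1228
β=45°: printed 12.0000 | uniform 12.0000, cycloidal 12.0000, simple-harmonic 12.0000
β=63°: printed 20.4328 | uniform 16.8000, cycloidal 20.4328, simple-harmonic 19.0534
only one law matches every sample → cycloidal

cycloidal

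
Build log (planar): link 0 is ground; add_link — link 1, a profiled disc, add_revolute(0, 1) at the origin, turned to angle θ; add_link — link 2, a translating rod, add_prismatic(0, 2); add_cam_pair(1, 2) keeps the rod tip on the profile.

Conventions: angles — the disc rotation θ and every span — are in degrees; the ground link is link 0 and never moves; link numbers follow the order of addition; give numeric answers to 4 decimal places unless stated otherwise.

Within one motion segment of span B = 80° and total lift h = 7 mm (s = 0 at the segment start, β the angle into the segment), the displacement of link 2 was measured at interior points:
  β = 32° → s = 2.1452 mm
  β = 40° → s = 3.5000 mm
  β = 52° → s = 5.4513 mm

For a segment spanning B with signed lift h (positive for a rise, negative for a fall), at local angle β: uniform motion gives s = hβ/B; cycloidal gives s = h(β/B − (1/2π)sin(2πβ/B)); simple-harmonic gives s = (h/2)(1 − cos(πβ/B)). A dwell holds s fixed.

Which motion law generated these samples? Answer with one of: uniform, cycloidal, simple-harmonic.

candidates at β/B = r: uniform s = h·r (linear in β); cycloidal s = h·(r − sin(2πr)/(2π)); simple-harmonic s = (h/2)(1 − cos(πr))
β=32°: printed 2.1452 | uniform 2.8000, cycloidal 2.1452, simple-harmonic 2.4184
β=40°: printed 3.5000 | uniform 3.5000, cycloidal 3.5000, simple-harmonic 3.5000
β=52°: printed 5.4513 | uniform 4.5500, cycloidal 5.4513, simple-harmonic 5.0890
only one law matches every sample → cycloidal

cycloidal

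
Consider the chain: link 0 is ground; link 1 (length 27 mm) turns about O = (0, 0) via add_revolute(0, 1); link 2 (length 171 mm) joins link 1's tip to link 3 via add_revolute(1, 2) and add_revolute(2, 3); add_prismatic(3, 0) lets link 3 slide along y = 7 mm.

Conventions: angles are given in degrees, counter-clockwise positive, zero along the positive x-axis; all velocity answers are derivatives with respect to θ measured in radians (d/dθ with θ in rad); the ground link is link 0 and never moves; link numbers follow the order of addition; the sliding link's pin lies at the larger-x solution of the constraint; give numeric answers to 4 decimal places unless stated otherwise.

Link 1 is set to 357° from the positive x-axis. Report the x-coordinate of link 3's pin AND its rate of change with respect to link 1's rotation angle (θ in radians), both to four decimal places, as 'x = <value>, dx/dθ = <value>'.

geometry: r = 27 mm, L = 171 mm, e = 7 mm
crank pin P = (r cos θ, r sin θ) = (26.962997, -1.413071)
h = r sin θ − e = -1.413071 − 7 = -8.413071
x = r cos θ + √(L² − h²) = 26.962997 + 170.792916 = 197.755914
dx/dθ = −r sin θ − h·r cos θ/√(L² − h²) (θ in radians; h = -8.413071) = 2.741238

x = 197.7559, dx/dθ = 2.7412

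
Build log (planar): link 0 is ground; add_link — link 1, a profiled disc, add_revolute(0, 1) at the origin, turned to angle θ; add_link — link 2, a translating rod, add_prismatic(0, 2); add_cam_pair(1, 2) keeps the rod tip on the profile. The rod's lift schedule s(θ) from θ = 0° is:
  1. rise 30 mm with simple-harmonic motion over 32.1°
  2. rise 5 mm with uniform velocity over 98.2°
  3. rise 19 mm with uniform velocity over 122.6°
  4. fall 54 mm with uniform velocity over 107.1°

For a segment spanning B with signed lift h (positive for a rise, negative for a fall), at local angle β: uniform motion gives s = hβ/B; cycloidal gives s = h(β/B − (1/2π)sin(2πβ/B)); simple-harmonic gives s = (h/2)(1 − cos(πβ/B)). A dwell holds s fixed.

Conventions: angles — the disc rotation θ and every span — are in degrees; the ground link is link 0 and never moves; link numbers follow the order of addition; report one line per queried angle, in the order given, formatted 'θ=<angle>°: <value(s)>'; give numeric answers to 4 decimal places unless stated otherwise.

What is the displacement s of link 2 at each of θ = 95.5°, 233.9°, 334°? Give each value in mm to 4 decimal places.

seg 1 [0°–32.1°] simple-harmonic, h=30: full span → s += 30 → s = 30.0000
seg 2 [32.1°–130.3°] uniform, h=5: θ=95.5° here. β=63.4, B=98.2. 5·63.4/98.2 = 3.2281 → s = 33.2281
seg 2 [32.1°–130.3°] uniform, h=5: full span → s += 5 → s = 35.0000
seg 3 [130.3°–252.9°] uniform, h=19: θ=233.9° here. β=103.6, B=122.6. 19·103.6/122.6 = 16.0555 → s = 51.0555
seg 3 [130.3°–252.9°] uniform, h=19: full span → s += 19 → s = 54.0000
seg 4 [252.9°–360°] uniform, h=-54: θ=334° here. β=81.1, B=107.1. -54·81.1/107.1 = -40.8908 → s = 13.1092

θ=95.5°: 33.2281
θ=233.9°: 51.0555
θ=334°: 13.1092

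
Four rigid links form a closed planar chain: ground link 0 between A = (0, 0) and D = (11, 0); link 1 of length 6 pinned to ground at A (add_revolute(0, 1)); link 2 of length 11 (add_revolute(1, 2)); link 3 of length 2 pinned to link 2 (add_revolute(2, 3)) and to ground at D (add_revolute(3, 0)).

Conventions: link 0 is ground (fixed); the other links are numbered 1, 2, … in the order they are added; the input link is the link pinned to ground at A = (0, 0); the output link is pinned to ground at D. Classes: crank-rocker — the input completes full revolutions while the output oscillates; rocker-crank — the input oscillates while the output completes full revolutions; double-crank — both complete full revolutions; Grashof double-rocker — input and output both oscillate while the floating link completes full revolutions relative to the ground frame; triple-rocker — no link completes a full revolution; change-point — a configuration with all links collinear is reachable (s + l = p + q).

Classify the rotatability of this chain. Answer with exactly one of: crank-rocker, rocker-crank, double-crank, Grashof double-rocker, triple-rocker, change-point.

lengths: ground=11, input=6, coupler=11, output=2
sorted: s=2 (shortest), l=11 (longest), p+q=17
s + l = 13 vs p + q = 17
s + l < p + q (Grashof) with shortest = output link → rocker-crank

rocker-crank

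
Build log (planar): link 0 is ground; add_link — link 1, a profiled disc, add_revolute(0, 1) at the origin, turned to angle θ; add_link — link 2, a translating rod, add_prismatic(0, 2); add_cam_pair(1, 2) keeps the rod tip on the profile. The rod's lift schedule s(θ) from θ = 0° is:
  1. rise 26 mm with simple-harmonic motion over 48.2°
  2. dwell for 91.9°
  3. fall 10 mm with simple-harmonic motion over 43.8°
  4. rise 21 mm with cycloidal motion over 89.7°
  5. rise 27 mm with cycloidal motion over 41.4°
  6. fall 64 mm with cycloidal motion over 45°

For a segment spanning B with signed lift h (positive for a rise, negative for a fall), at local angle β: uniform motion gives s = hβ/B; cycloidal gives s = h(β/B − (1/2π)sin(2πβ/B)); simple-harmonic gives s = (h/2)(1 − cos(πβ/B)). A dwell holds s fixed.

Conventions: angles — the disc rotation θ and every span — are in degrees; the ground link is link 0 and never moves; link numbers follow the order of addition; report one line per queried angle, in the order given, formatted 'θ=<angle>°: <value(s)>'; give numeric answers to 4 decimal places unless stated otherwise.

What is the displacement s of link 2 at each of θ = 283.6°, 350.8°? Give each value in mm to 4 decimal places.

seg 1 [0°–48.2°] simple-harmonic, h=26: full span → s += 26 → s = 26.0000
seg 2 [48.2°–140.1°] dwell: s stays 26.0000
seg 3 [140.1°–183.9°] simple-harmonic, h=-10: full span → s += -10 → s = 16.0000
seg 4 [183.9°–273.6°] cycloidal, h=21: full span → s += 21 → s = 37.0000
seg 5 [273.6°–315°] cycloidal, h=27: θ=283.6° here. β=10, B=41.4. 27·(0.2415 − sin(2π·0.2415)/(2π)) = 2.2306 → s = 39.2306
seg 5 [273.6°–315°] cycloidal, h=27: full span → s += 27 → s = 64.0000
seg 6 [315°–360°] cycloidal, h=-64: θ=350.8° here. β=35.8, B=45. -64·(0.7956 − sin(2π·0.7956)/(2π)) = -60.6870 → s = 3.3130

θ=283.6°: 39.2306
θ=350.8°: 3.3130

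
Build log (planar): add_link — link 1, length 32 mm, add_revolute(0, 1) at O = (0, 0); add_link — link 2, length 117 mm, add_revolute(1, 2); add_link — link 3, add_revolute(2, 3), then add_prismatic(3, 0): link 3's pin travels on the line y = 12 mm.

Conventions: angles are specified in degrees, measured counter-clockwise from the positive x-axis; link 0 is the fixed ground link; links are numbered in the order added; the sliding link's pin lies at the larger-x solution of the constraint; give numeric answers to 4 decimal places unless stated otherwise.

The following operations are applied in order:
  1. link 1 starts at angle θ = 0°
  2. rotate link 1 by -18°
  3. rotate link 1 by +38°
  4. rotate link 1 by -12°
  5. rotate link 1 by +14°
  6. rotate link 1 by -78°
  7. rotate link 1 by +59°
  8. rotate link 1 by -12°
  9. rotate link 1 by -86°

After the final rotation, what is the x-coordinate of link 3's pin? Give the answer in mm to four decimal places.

geometry: r = 32 mm, L = 117 mm, e = 12 mm; θ starts at 0°
rotate link 1 by -18°: θ ← 0° -18° = -18°
rotate link 1 by +38°: θ ← -18° +38° = 20°
rotate link 1 by -12°: θ ← 20° -12° = 8°
rotate link 1 by +14°: θ ← 8° +14° = 22°
rotate link 1 by -78°: θ ← 22° -78° = -56°
rotate link 1 by +59°: θ ← -56° +59° = 3°
rotate link 1 by -12°: θ ← 3° -12° = -9°
rotate link 1 by -86°: θ ← -9° -86° = -95°
crank pin P = (r cos θ, r sin θ) = (-2.788984, -31.878230)
h = r sin θ − e = -31.878230 − 12 = -43.878230
x = r cos θ + √(L² − h²) = -2.788984 + 108.460596 = 105.671612

105.6716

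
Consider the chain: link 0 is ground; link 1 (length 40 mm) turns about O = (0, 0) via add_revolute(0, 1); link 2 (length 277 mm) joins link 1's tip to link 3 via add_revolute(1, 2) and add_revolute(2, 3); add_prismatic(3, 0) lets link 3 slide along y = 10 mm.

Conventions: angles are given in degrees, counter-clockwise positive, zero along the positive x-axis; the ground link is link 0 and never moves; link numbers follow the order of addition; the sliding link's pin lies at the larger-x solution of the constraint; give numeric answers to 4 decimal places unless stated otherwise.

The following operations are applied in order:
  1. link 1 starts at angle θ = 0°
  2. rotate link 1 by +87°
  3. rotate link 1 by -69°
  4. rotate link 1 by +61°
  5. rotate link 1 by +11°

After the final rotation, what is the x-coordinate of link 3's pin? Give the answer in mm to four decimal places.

geometry: r = 40 mm, L = 277 mm, e = 10 mm; θ starts at 0°
rotate link 1 by +87°: θ ← 0° +87° = 87°
rotate link 1 by -69°: θ ← 87° -69° = 18°
rotate link 1 by +61°: θ ← 18° +61° = 79°
rotate link 1 by +11°: θ ← 79° +11° = 90°
crank pin P = (r cos θ, r sin θ) = (0.000000, 40.000000)
h = r sin θ − e = 40.000000 − 10 = 30.000000
x = r cos θ + √(L² − h²) = 0.000000 + 275.370659 = 275.370659

275.3707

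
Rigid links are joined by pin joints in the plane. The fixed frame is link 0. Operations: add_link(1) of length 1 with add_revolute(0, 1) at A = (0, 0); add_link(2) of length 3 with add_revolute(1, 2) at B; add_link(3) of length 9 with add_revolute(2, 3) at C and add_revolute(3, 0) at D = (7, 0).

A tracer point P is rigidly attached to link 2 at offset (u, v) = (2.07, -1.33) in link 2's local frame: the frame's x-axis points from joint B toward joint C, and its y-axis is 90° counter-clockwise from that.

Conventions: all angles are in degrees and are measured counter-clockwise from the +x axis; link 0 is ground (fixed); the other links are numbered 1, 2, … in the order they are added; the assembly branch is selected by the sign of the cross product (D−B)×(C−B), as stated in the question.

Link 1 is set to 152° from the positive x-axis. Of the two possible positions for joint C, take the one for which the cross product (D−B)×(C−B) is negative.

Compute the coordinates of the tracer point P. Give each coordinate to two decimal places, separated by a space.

A=(0,0), D=(7.00,0)
B = A + 1.00·(cos152°, sin152°) = (-0.8829, 0.4695)
|BD| = 7.8969
circle(B,3.00) ∩ circle(D,9.00): a=-0.6103, h=2.9373
  candidates: C₊=(-1.3175,3.4378) cross=23.195; C₋=(-1.6668,-2.4263) cross=-23.195
  branch - wants cross < 0 → take C=(-1.6668,-2.4263) (cross=-23.195)
ex = (C−B)/|BC| = (-0.2613,-0.9653); ey = (0.9653,-0.2613)
P = B + 2.07·ex + -1.33·ey = (-2.7076,-1.1811)

-2.71 -1.18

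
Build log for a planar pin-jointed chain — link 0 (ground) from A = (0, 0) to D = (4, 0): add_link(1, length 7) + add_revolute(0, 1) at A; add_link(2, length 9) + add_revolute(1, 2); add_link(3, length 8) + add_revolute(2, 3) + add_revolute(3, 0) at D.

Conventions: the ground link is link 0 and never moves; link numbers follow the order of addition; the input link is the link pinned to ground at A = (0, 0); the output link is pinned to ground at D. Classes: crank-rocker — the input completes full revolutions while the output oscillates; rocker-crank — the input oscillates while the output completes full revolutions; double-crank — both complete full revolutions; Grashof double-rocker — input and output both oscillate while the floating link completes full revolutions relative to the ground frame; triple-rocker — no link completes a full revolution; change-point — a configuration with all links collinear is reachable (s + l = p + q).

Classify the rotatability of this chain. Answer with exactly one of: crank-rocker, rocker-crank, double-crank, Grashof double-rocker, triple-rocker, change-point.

lengths: ground=4, input=7, coupler=9, output=8
sorted: s=4 (shortest), l=9 (longest), p+q=15
s + l = 13 vs p + q = 15
s + l < p + q (Grashof) with shortest = ground link → double-crank

double-crank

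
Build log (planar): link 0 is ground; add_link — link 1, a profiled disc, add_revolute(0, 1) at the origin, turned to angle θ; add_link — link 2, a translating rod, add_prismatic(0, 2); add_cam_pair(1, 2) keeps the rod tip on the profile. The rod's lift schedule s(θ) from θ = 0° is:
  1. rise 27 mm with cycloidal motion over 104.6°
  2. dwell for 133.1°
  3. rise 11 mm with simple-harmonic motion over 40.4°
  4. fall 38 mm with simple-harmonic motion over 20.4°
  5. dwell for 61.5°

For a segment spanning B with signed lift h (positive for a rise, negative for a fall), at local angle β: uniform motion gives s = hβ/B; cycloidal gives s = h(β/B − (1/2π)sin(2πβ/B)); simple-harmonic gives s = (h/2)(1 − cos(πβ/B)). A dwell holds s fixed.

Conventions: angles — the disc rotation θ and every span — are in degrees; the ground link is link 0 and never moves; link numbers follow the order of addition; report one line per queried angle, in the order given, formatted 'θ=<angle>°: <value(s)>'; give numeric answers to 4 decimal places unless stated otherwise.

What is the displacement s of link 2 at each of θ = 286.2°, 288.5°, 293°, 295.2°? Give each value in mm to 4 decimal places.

seg 1 [0°–104.6°] cycloidal, h=27: full span → s += 27 → s = 27.0000
seg 2 [104.6°–237.7°] dwell: s stays 27.0000
seg 3 [237.7°–278.1°] simple-harmonic, h=11: full span → s += 11 → s = 38.0000
seg 4 [278.1°–298.5°] simple-harmonic, h=-38: θ=286.2° here. β=8.1, B=20.4. -38/2·(1 − cos(π·0.3971)) = -12.9620 → s = 25.0380
seg 4 [278.1°–298.5°] simple-harmonic, h=-38: θ=288.5° here. β=10.4, B=20.4. -38/2·(1 − cos(π·0.5098)) = -19.5851 → s = 18.4149
seg 4 [278.1°–298.5°] simple-harmonic, h=-38: θ=293° here. β=14.9, B=20.4. -38/2·(1 − cos(π·0.7304)) = -31.5825 → s = 6.4175
seg 4 [278.1°–298.5°] simple-harmonic, h=-38: θ=295.2° here. β=17.1, B=20.4. -38/2·(1 − cos(π·0.8382)) = -35.5988 → s = 2.4012

θ=286.2°: 25.0380
θ=288.5°: 18.4149
θ=293°: 6.4175
θ=295.2°: 2.4012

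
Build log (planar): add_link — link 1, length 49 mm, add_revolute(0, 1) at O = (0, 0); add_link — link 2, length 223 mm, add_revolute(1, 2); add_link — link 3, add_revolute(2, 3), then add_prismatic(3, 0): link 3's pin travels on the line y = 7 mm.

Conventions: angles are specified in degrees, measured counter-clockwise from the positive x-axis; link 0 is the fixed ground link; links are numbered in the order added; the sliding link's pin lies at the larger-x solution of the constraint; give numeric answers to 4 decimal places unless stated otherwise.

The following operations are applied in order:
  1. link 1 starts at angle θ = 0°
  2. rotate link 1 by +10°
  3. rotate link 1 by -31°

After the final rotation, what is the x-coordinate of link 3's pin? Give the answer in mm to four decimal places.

geometry: r = 49 mm, L = 223 mm, e = 7 mm; θ starts at 0°
rotate link 1 by +10°: θ ← 0° +10° = 10°
rotate link 1 by -31°: θ ← 10° -31° = -21°
crank pin P = (r cos θ, r sin θ) = (45.745441, -17.560030)
h = r sin θ − e = -17.560030 − 7 = -24.560030
x = r cos θ + √(L² − h²) = 45.745441 + 221.643418 = 267.388859

267.3889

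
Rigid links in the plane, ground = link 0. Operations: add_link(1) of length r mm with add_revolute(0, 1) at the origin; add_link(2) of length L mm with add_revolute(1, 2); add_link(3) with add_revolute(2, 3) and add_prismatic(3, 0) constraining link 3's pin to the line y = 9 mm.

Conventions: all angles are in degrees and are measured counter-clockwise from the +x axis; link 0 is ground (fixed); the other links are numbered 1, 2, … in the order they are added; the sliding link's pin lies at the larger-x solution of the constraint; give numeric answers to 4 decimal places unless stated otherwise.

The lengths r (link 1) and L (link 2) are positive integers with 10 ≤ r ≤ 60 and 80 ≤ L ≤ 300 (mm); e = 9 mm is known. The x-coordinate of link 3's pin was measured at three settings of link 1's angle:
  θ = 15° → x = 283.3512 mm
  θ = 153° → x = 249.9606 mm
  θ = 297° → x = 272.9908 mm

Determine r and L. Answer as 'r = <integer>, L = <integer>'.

constraint per measurement: (x − r cos θ)² + (r sin θ − e)² = L²
subtracting the θ₁ and θ₂ equations cancels the r² and L² terms:
r = (x₁² − x₂²) / (2[(x₁cos θ₁ + e sin θ₁) − (x₂cos θ₂ + e sin θ₂)]) = 18.0000 → r = 18
L² = (x₁ − r cos θ₁)² + (r sin θ₁ − e)² = 70755.9805 → L = 266.0000 → L = 266
check at θ₃=297°: x = 272.9908 (printed 272.9908) ✓

r = 18, L = 266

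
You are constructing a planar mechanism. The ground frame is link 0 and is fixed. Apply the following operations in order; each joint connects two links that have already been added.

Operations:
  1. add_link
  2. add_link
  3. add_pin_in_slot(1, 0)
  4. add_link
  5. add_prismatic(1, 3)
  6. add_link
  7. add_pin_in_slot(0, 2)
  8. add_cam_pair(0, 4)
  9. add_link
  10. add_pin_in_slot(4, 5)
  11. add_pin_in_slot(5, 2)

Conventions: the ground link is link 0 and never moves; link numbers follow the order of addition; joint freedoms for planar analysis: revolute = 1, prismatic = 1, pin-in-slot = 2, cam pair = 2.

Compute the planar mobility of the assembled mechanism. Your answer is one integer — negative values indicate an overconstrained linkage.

ground; <1,0,0>
#1 <2,0,0>
#2 <3,0,0>
PS:1↔0 J2 <3,0,1>
#3 <4,0,1>
P:1↔3 J1 <4,1,1>
#4 <5,1,1>
PS:0↔2 J2 <5,1,2>
C:0↔4 J2 <5,1,3>
#5 <6,1,3>
PS:4↔5 J2 <6,1,4>
PS:5↔2 J2 <6,1,5>
3×5 − 2×1 − 1×5 = 8

M = 8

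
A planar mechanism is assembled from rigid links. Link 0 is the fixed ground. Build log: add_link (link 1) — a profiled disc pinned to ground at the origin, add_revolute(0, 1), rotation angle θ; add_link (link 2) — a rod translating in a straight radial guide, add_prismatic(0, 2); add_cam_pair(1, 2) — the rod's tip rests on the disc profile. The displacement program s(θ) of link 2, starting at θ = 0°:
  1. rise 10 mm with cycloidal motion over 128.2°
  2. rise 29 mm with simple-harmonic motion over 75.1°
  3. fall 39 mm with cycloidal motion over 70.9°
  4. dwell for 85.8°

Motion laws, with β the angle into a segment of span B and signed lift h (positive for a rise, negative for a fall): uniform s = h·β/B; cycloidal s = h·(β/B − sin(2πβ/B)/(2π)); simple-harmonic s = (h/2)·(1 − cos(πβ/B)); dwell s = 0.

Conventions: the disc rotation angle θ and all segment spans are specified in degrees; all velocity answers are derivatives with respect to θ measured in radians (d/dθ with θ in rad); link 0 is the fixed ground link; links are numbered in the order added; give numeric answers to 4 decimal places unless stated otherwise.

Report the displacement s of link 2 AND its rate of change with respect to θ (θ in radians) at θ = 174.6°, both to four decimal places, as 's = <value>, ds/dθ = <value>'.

seg 1 [0°–128.2°] cycloidal, h=10: full span → s += 10 → s = 10.0000
seg 2 [128.2°–203.3°] simple-harmonic, h=29: θ=174.6° here. β=46.4, B=75.1. 29/2·(1 − cos(π·0.6178)) = 19.7463 → s = 29.7463
velocity in seg [128.2°–203.3°] (simple-harmonic), θ in radians: β = 46.4° = 0.8098 rad, B = 75.1° = 1.3107 rad; ds/dθ = (πh/(2B)) sin(πβ/B) = (π·29/(2·1.3107)) sin(π·0.6178) = 32.399095 mm/rad

s = 29.7463, ds/dθ = 32.3991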